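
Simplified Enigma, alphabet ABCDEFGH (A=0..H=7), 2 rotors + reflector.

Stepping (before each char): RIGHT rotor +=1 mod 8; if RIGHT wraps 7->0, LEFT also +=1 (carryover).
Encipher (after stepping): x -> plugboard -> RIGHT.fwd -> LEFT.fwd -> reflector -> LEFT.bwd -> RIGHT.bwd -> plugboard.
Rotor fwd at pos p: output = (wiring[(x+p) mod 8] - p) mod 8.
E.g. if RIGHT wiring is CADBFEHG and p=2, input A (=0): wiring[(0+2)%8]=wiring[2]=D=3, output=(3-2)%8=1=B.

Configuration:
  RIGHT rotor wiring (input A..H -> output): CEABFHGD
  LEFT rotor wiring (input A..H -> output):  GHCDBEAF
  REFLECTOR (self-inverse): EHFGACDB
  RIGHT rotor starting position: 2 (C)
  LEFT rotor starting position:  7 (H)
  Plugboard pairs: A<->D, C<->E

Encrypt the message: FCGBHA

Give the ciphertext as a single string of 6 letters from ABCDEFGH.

Answer: GHDAAB

Derivation:
Char 1 ('F'): step: R->3, L=7; F->plug->F->R->H->L->B->refl->H->L'->B->R'->G->plug->G
Char 2 ('C'): step: R->4, L=7; C->plug->E->R->G->L->F->refl->C->L'->F->R'->H->plug->H
Char 3 ('G'): step: R->5, L=7; G->plug->G->R->E->L->E->refl->A->L'->C->R'->A->plug->D
Char 4 ('B'): step: R->6, L=7; B->plug->B->R->F->L->C->refl->F->L'->G->R'->D->plug->A
Char 5 ('H'): step: R->7, L=7; H->plug->H->R->H->L->B->refl->H->L'->B->R'->D->plug->A
Char 6 ('A'): step: R->0, L->0 (L advanced); A->plug->D->R->B->L->H->refl->B->L'->E->R'->B->plug->B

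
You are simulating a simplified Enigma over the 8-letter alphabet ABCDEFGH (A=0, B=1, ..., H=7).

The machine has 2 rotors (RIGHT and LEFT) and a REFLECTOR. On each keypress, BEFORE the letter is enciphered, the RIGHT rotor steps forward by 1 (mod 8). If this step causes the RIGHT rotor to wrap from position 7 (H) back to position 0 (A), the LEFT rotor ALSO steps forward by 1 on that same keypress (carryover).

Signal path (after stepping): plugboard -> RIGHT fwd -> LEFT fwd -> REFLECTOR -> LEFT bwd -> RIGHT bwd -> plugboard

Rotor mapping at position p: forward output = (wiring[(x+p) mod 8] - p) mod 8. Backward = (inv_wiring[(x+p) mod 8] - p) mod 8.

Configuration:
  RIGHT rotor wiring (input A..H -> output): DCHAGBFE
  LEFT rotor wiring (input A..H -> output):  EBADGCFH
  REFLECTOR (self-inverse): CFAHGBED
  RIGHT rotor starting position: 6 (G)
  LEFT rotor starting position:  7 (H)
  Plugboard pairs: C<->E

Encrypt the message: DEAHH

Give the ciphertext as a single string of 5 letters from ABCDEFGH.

Char 1 ('D'): step: R->7, L=7; D->plug->D->R->A->L->A->refl->C->L'->C->R'->G->plug->G
Char 2 ('E'): step: R->0, L->0 (L advanced); E->plug->C->R->H->L->H->refl->D->L'->D->R'->A->plug->A
Char 3 ('A'): step: R->1, L=0; A->plug->A->R->B->L->B->refl->F->L'->G->R'->B->plug->B
Char 4 ('H'): step: R->2, L=0; H->plug->H->R->A->L->E->refl->G->L'->E->R'->C->plug->E
Char 5 ('H'): step: R->3, L=0; H->plug->H->R->E->L->G->refl->E->L'->A->R'->F->plug->F

Answer: GABEF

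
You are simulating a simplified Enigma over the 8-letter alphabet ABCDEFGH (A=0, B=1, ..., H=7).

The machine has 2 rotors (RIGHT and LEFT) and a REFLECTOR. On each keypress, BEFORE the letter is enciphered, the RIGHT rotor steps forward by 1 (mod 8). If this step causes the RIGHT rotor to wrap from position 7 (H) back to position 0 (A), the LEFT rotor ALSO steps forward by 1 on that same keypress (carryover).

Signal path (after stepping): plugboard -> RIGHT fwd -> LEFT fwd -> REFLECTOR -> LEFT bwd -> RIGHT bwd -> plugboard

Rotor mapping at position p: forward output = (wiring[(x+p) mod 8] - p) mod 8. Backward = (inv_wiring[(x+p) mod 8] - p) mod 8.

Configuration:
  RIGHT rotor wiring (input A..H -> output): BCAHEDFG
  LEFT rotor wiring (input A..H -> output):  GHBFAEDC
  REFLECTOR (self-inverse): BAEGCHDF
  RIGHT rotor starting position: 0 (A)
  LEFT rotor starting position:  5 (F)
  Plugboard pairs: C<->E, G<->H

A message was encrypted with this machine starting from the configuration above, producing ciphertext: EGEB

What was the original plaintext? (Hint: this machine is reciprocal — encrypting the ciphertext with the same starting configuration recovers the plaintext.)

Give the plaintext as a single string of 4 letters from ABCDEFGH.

Answer: DEDE

Derivation:
Char 1 ('E'): step: R->1, L=5; E->plug->C->R->G->L->A->refl->B->L'->D->R'->D->plug->D
Char 2 ('G'): step: R->2, L=5; G->plug->H->R->A->L->H->refl->F->L'->C->R'->C->plug->E
Char 3 ('E'): step: R->3, L=5; E->plug->C->R->A->L->H->refl->F->L'->C->R'->D->plug->D
Char 4 ('B'): step: R->4, L=5; B->plug->B->R->H->L->D->refl->G->L'->B->R'->C->plug->E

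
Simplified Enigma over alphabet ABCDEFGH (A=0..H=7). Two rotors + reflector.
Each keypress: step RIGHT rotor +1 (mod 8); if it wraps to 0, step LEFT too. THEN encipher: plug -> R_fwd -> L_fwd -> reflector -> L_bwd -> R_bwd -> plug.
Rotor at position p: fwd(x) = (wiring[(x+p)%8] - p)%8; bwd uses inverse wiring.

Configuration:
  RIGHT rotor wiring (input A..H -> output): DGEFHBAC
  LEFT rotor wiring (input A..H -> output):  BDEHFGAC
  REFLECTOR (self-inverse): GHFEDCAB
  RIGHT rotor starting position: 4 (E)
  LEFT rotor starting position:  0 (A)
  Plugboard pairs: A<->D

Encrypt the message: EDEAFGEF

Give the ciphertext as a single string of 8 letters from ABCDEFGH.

Answer: HGABHBDE

Derivation:
Char 1 ('E'): step: R->5, L=0; E->plug->E->R->B->L->D->refl->E->L'->C->R'->H->plug->H
Char 2 ('D'): step: R->6, L=0; D->plug->A->R->C->L->E->refl->D->L'->B->R'->G->plug->G
Char 3 ('E'): step: R->7, L=0; E->plug->E->R->G->L->A->refl->G->L'->F->R'->D->plug->A
Char 4 ('A'): step: R->0, L->1 (L advanced); A->plug->D->R->F->L->H->refl->B->L'->G->R'->B->plug->B
Char 5 ('F'): step: R->1, L=1; F->plug->F->R->H->L->A->refl->G->L'->C->R'->H->plug->H
Char 6 ('G'): step: R->2, L=1; G->plug->G->R->B->L->D->refl->E->L'->D->R'->B->plug->B
Char 7 ('E'): step: R->3, L=1; E->plug->E->R->H->L->A->refl->G->L'->C->R'->A->plug->D
Char 8 ('F'): step: R->4, L=1; F->plug->F->R->C->L->G->refl->A->L'->H->R'->E->plug->E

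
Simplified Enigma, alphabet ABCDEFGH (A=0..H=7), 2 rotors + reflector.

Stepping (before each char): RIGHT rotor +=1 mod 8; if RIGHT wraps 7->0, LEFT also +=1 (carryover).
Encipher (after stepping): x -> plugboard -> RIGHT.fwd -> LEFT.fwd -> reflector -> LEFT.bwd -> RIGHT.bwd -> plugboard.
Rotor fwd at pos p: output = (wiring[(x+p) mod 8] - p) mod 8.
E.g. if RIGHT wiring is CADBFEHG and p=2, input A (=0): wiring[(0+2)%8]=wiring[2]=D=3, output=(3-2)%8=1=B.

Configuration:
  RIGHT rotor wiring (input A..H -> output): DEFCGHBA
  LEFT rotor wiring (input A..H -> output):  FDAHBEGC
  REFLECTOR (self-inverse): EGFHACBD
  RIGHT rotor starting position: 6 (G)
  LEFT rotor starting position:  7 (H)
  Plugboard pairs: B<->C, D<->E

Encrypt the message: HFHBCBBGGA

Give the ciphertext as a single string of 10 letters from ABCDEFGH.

Answer: CHEFGAHDFF

Derivation:
Char 1 ('H'): step: R->7, L=7; H->plug->H->R->C->L->E->refl->A->L'->E->R'->B->plug->C
Char 2 ('F'): step: R->0, L->0 (L advanced); F->plug->F->R->H->L->C->refl->F->L'->A->R'->H->plug->H
Char 3 ('H'): step: R->1, L=0; H->plug->H->R->C->L->A->refl->E->L'->F->R'->D->plug->E
Char 4 ('B'): step: R->2, L=0; B->plug->C->R->E->L->B->refl->G->L'->G->R'->F->plug->F
Char 5 ('C'): step: R->3, L=0; C->plug->B->R->D->L->H->refl->D->L'->B->R'->G->plug->G
Char 6 ('B'): step: R->4, L=0; B->plug->C->R->F->L->E->refl->A->L'->C->R'->A->plug->A
Char 7 ('B'): step: R->5, L=0; B->plug->C->R->D->L->H->refl->D->L'->B->R'->H->plug->H
Char 8 ('G'): step: R->6, L=0; G->plug->G->R->A->L->F->refl->C->L'->H->R'->E->plug->D
Char 9 ('G'): step: R->7, L=0; G->plug->G->R->A->L->F->refl->C->L'->H->R'->F->plug->F
Char 10 ('A'): step: R->0, L->1 (L advanced); A->plug->A->R->D->L->A->refl->E->L'->H->R'->F->plug->F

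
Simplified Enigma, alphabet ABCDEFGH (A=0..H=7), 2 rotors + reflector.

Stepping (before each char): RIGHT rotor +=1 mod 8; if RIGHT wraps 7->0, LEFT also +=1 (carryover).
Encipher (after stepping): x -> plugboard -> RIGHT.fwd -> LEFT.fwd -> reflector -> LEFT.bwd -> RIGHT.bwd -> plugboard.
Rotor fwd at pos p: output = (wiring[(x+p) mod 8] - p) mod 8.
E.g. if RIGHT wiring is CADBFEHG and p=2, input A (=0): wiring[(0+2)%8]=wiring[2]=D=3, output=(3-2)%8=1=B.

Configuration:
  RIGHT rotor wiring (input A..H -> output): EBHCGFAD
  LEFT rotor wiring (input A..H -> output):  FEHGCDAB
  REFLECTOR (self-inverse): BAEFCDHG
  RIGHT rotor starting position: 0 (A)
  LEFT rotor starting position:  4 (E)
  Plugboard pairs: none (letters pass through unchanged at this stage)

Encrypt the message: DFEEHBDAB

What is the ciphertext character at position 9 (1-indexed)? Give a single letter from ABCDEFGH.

Char 1 ('D'): step: R->1, L=4; D->plug->D->R->F->L->A->refl->B->L'->E->R'->E->plug->E
Char 2 ('F'): step: R->2, L=4; F->plug->F->R->B->L->H->refl->G->L'->A->R'->B->plug->B
Char 3 ('E'): step: R->3, L=4; E->plug->E->R->A->L->G->refl->H->L'->B->R'->F->plug->F
Char 4 ('E'): step: R->4, L=4; E->plug->E->R->A->L->G->refl->H->L'->B->R'->B->plug->B
Char 5 ('H'): step: R->5, L=4; H->plug->H->R->B->L->H->refl->G->L'->A->R'->A->plug->A
Char 6 ('B'): step: R->6, L=4; B->plug->B->R->F->L->A->refl->B->L'->E->R'->F->plug->F
Char 7 ('D'): step: R->7, L=4; D->plug->D->R->A->L->G->refl->H->L'->B->R'->H->plug->H
Char 8 ('A'): step: R->0, L->5 (L advanced); A->plug->A->R->E->L->H->refl->G->L'->A->R'->G->plug->G
Char 9 ('B'): step: R->1, L=5; B->plug->B->R->G->L->B->refl->A->L'->D->R'->H->plug->H

H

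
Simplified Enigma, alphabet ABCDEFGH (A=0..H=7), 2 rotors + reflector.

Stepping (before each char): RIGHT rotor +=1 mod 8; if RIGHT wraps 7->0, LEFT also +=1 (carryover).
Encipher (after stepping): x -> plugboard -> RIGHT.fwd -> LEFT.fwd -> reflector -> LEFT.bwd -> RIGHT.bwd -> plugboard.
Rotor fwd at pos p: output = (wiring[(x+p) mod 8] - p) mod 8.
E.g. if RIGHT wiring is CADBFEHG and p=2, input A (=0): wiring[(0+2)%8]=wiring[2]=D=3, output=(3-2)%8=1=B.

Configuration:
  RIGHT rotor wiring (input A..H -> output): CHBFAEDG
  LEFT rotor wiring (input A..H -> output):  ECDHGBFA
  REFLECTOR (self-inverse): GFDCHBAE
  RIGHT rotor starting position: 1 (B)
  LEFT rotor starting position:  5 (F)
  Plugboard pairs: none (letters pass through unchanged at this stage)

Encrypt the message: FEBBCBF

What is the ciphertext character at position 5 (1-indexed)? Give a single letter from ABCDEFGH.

Char 1 ('F'): step: R->2, L=5; F->plug->F->R->E->L->F->refl->B->L'->H->R'->A->plug->A
Char 2 ('E'): step: R->3, L=5; E->plug->E->R->D->L->H->refl->E->L'->A->R'->D->plug->D
Char 3 ('B'): step: R->4, L=5; B->plug->B->R->A->L->E->refl->H->L'->D->R'->F->plug->F
Char 4 ('B'): step: R->5, L=5; B->plug->B->R->G->L->C->refl->D->L'->C->R'->E->plug->E
Char 5 ('C'): step: R->6, L=5; C->plug->C->R->E->L->F->refl->B->L'->H->R'->F->plug->F

F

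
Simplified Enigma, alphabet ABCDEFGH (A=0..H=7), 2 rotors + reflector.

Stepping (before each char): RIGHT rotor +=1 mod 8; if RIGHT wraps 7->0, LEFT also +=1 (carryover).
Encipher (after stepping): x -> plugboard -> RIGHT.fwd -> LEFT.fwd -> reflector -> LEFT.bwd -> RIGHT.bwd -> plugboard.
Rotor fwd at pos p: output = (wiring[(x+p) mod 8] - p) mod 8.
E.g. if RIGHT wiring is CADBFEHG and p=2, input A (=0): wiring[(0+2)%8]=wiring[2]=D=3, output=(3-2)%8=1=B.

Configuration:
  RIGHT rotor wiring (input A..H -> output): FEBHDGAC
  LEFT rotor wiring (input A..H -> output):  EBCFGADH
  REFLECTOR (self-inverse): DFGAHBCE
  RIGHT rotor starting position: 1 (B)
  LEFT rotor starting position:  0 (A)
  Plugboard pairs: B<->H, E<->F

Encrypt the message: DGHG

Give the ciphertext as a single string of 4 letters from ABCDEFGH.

Char 1 ('D'): step: R->2, L=0; D->plug->D->R->E->L->G->refl->C->L'->C->R'->H->plug->B
Char 2 ('G'): step: R->3, L=0; G->plug->G->R->B->L->B->refl->F->L'->D->R'->C->plug->C
Char 3 ('H'): step: R->4, L=0; H->plug->B->R->C->L->C->refl->G->L'->E->R'->C->plug->C
Char 4 ('G'): step: R->5, L=0; G->plug->G->R->C->L->C->refl->G->L'->E->R'->F->plug->E

Answer: BCCE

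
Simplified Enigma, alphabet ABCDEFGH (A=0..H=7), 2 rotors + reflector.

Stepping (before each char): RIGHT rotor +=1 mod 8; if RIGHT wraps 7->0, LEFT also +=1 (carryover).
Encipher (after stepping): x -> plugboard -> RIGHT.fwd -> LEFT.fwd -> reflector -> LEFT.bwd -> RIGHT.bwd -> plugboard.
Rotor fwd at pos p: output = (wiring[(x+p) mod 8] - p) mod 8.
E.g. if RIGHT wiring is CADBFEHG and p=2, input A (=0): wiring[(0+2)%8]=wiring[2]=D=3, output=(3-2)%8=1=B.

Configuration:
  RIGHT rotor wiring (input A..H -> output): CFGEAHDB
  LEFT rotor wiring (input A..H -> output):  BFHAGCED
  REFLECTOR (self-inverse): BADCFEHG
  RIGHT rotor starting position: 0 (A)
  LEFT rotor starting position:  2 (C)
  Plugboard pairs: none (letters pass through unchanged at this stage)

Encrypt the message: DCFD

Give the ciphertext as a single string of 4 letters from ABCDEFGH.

Char 1 ('D'): step: R->1, L=2; D->plug->D->R->H->L->D->refl->C->L'->E->R'->A->plug->A
Char 2 ('C'): step: R->2, L=2; C->plug->C->R->G->L->H->refl->G->L'->B->R'->E->plug->E
Char 3 ('F'): step: R->3, L=2; F->plug->F->R->H->L->D->refl->C->L'->E->R'->C->plug->C
Char 4 ('D'): step: R->4, L=2; D->plug->D->R->F->L->B->refl->A->L'->D->R'->B->plug->B

Answer: AECB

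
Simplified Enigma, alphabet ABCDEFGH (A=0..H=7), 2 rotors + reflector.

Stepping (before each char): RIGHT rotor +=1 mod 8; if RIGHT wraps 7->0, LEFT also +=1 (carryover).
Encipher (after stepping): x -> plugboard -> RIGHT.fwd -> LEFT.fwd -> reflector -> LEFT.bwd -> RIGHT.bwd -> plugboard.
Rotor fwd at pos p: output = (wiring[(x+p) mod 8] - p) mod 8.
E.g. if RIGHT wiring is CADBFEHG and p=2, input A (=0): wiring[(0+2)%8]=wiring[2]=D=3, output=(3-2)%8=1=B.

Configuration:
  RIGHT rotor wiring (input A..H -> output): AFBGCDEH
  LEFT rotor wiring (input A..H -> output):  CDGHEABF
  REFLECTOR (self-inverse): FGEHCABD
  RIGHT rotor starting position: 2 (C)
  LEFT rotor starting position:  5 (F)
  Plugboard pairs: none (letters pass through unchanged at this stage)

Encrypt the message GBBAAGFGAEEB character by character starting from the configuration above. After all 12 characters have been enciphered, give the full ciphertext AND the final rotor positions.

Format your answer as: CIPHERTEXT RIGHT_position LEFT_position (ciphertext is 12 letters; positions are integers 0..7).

Char 1 ('G'): step: R->3, L=5; G->plug->G->R->C->L->A->refl->F->L'->D->R'->A->plug->A
Char 2 ('B'): step: R->4, L=5; B->plug->B->R->H->L->H->refl->D->L'->A->R'->C->plug->C
Char 3 ('B'): step: R->5, L=5; B->plug->B->R->H->L->H->refl->D->L'->A->R'->E->plug->E
Char 4 ('A'): step: R->6, L=5; A->plug->A->R->G->L->C->refl->E->L'->B->R'->B->plug->B
Char 5 ('A'): step: R->7, L=5; A->plug->A->R->A->L->D->refl->H->L'->H->R'->E->plug->E
Char 6 ('G'): step: R->0, L->6 (L advanced); G->plug->G->R->E->L->A->refl->F->L'->D->R'->F->plug->F
Char 7 ('F'): step: R->1, L=6; F->plug->F->R->D->L->F->refl->A->L'->E->R'->A->plug->A
Char 8 ('G'): step: R->2, L=6; G->plug->G->R->G->L->G->refl->B->L'->F->R'->F->plug->F
Char 9 ('A'): step: R->3, L=6; A->plug->A->R->D->L->F->refl->A->L'->E->R'->E->plug->E
Char 10 ('E'): step: R->4, L=6; E->plug->E->R->E->L->A->refl->F->L'->D->R'->D->plug->D
Char 11 ('E'): step: R->5, L=6; E->plug->E->R->A->L->D->refl->H->L'->B->R'->G->plug->G
Char 12 ('B'): step: R->6, L=6; B->plug->B->R->B->L->H->refl->D->L'->A->R'->F->plug->F
Final: ciphertext=ACEBEFAFEDGF, RIGHT=6, LEFT=6

Answer: ACEBEFAFEDGF 6 6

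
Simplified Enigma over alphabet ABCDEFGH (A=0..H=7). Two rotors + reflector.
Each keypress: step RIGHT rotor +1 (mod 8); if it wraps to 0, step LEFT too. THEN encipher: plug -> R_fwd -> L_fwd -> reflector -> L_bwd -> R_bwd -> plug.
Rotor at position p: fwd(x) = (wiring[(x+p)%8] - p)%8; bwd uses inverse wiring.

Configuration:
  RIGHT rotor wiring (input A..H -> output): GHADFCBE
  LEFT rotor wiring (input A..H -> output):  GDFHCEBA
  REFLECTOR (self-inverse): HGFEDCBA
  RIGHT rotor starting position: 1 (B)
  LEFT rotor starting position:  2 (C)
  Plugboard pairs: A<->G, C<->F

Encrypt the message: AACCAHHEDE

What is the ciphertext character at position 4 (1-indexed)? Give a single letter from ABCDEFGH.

Char 1 ('A'): step: R->2, L=2; A->plug->G->R->E->L->H->refl->A->L'->C->R'->F->plug->C
Char 2 ('A'): step: R->3, L=2; A->plug->G->R->E->L->H->refl->A->L'->C->R'->B->plug->B
Char 3 ('C'): step: R->4, L=2; C->plug->F->R->D->L->C->refl->F->L'->B->R'->A->plug->G
Char 4 ('C'): step: R->5, L=2; C->plug->F->R->D->L->C->refl->F->L'->B->R'->D->plug->D

D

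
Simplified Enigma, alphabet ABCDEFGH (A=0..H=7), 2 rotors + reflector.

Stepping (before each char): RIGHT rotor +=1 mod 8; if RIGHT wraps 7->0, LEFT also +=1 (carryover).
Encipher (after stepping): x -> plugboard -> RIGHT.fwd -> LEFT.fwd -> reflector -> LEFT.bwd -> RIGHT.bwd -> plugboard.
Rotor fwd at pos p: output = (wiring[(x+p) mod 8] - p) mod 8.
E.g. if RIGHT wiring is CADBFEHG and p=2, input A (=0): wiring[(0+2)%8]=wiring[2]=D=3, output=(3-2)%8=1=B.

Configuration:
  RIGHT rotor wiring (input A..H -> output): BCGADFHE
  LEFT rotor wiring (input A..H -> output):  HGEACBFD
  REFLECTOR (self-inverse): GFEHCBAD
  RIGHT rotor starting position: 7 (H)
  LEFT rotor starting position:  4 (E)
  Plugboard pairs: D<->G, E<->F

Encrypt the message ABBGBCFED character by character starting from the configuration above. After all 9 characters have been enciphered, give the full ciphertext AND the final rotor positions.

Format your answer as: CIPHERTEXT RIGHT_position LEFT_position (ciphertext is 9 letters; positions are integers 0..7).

Char 1 ('A'): step: R->0, L->5 (L advanced); A->plug->A->R->B->L->A->refl->G->L'->C->R'->B->plug->B
Char 2 ('B'): step: R->1, L=5; B->plug->B->R->F->L->H->refl->D->L'->G->R'->F->plug->E
Char 3 ('B'): step: R->2, L=5; B->plug->B->R->G->L->D->refl->H->L'->F->R'->E->plug->F
Char 4 ('G'): step: R->3, L=5; G->plug->D->R->E->L->B->refl->F->L'->H->R'->G->plug->D
Char 5 ('B'): step: R->4, L=5; B->plug->B->R->B->L->A->refl->G->L'->C->R'->G->plug->D
Char 6 ('C'): step: R->5, L=5; C->plug->C->R->H->L->F->refl->B->L'->E->R'->D->plug->G
Char 7 ('F'): step: R->6, L=5; F->plug->E->R->A->L->E->refl->C->L'->D->R'->C->plug->C
Char 8 ('E'): step: R->7, L=5; E->plug->F->R->E->L->B->refl->F->L'->H->R'->D->plug->G
Char 9 ('D'): step: R->0, L->6 (L advanced); D->plug->G->R->H->L->D->refl->H->L'->A->R'->D->plug->G
Final: ciphertext=BEFDDGCGG, RIGHT=0, LEFT=6

Answer: BEFDDGCGG 0 6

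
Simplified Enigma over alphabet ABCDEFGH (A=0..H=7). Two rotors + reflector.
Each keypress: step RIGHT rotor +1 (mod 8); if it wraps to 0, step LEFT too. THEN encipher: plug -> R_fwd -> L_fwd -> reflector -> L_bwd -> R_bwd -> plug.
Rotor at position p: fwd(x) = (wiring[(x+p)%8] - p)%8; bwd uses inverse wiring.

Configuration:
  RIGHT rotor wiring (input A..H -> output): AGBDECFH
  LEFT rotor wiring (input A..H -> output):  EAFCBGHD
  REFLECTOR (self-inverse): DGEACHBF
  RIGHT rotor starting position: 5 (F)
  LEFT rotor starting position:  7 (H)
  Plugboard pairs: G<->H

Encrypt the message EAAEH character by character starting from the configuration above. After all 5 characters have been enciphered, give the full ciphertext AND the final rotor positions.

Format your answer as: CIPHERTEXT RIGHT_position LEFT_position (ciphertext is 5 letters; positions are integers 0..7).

Char 1 ('E'): step: R->6, L=7; E->plug->E->R->D->L->G->refl->B->L'->C->R'->C->plug->C
Char 2 ('A'): step: R->7, L=7; A->plug->A->R->A->L->E->refl->C->L'->F->R'->F->plug->F
Char 3 ('A'): step: R->0, L->0 (L advanced); A->plug->A->R->A->L->E->refl->C->L'->D->R'->D->plug->D
Char 4 ('E'): step: R->1, L=0; E->plug->E->R->B->L->A->refl->D->L'->H->R'->H->plug->G
Char 5 ('H'): step: R->2, L=0; H->plug->G->R->G->L->H->refl->F->L'->C->R'->C->plug->C
Final: ciphertext=CFDGC, RIGHT=2, LEFT=0

Answer: CFDGC 2 0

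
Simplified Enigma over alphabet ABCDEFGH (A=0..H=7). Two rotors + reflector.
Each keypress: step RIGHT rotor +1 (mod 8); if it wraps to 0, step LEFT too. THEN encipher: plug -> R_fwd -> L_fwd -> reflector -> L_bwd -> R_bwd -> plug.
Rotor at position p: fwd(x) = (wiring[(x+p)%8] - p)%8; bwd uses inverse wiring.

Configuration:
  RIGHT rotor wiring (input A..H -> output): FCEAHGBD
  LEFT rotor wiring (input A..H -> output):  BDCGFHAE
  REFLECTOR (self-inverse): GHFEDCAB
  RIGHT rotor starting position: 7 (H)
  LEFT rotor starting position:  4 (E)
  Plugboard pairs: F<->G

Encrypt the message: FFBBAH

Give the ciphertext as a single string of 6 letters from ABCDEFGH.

Char 1 ('F'): step: R->0, L->5 (L advanced); F->plug->G->R->B->L->D->refl->E->L'->D->R'->H->plug->H
Char 2 ('F'): step: R->1, L=5; F->plug->G->R->C->L->H->refl->B->L'->G->R'->D->plug->D
Char 3 ('B'): step: R->2, L=5; B->plug->B->R->G->L->B->refl->H->L'->C->R'->A->plug->A
Char 4 ('B'): step: R->3, L=5; B->plug->B->R->E->L->G->refl->A->L'->H->R'->G->plug->F
Char 5 ('A'): step: R->4, L=5; A->plug->A->R->D->L->E->refl->D->L'->B->R'->E->plug->E
Char 6 ('H'): step: R->5, L=5; H->plug->H->R->C->L->H->refl->B->L'->G->R'->C->plug->C

Answer: HDAFEC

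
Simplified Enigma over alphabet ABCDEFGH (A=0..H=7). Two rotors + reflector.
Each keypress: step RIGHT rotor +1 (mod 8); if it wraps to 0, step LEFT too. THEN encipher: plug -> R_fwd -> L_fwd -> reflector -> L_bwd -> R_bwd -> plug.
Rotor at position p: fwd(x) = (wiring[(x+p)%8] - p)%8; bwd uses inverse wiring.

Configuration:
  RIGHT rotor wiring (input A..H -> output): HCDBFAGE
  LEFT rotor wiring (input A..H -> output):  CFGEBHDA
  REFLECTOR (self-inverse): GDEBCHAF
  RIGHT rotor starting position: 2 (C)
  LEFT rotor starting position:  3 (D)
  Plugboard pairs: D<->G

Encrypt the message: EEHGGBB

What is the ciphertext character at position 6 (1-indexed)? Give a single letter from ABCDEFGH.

Char 1 ('E'): step: R->3, L=3; E->plug->E->R->B->L->G->refl->A->L'->D->R'->D->plug->G
Char 2 ('E'): step: R->4, L=3; E->plug->E->R->D->L->A->refl->G->L'->B->R'->A->plug->A
Char 3 ('H'): step: R->5, L=3; H->plug->H->R->A->L->B->refl->D->L'->H->R'->C->plug->C
Char 4 ('G'): step: R->6, L=3; G->plug->D->R->E->L->F->refl->H->L'->F->R'->E->plug->E
Char 5 ('G'): step: R->7, L=3; G->plug->D->R->E->L->F->refl->H->L'->F->R'->A->plug->A
Char 6 ('B'): step: R->0, L->4 (L advanced); B->plug->B->R->C->L->H->refl->F->L'->A->R'->F->plug->F

F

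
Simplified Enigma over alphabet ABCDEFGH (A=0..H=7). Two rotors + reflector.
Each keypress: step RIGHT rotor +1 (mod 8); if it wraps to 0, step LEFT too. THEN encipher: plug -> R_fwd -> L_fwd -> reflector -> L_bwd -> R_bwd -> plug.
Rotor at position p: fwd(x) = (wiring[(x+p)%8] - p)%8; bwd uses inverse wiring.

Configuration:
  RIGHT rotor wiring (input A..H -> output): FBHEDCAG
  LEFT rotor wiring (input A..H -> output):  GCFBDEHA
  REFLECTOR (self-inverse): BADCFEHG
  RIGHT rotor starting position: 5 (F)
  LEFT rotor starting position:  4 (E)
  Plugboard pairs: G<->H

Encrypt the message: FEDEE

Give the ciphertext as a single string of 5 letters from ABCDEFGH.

Char 1 ('F'): step: R->6, L=4; F->plug->F->R->G->L->B->refl->A->L'->B->R'->E->plug->E
Char 2 ('E'): step: R->7, L=4; E->plug->E->R->F->L->G->refl->H->L'->A->R'->D->plug->D
Char 3 ('D'): step: R->0, L->5 (L advanced); D->plug->D->R->E->L->F->refl->E->L'->G->R'->H->plug->G
Char 4 ('E'): step: R->1, L=5; E->plug->E->R->B->L->C->refl->D->L'->C->R'->D->plug->D
Char 5 ('E'): step: R->2, L=5; E->plug->E->R->G->L->E->refl->F->L'->E->R'->F->plug->F

Answer: EDGDF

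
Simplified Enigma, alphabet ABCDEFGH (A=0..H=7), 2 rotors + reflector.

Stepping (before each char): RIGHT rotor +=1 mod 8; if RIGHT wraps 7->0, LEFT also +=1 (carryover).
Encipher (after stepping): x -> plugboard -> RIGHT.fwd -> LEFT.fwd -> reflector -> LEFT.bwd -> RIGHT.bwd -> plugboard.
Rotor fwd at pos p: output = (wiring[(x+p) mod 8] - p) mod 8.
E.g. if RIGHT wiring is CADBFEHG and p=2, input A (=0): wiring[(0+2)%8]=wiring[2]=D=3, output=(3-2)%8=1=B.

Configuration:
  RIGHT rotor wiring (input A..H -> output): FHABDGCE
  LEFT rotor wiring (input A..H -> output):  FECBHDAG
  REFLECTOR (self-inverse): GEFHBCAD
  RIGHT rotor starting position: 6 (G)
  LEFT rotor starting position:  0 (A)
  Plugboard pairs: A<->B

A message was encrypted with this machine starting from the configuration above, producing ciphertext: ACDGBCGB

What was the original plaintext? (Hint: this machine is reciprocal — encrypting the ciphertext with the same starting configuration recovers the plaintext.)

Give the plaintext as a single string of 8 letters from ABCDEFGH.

Char 1 ('A'): step: R->7, L=0; A->plug->B->R->G->L->A->refl->G->L'->H->R'->G->plug->G
Char 2 ('C'): step: R->0, L->1 (L advanced); C->plug->C->R->A->L->D->refl->H->L'->F->R'->A->plug->B
Char 3 ('D'): step: R->1, L=1; D->plug->D->R->C->L->A->refl->G->L'->D->R'->G->plug->G
Char 4 ('G'): step: R->2, L=1; G->plug->G->R->D->L->G->refl->A->L'->C->R'->F->plug->F
Char 5 ('B'): step: R->3, L=1; B->plug->A->R->G->L->F->refl->C->L'->E->R'->G->plug->G
Char 6 ('C'): step: R->4, L=1; C->plug->C->R->G->L->F->refl->C->L'->E->R'->G->plug->G
Char 7 ('G'): step: R->5, L=1; G->plug->G->R->E->L->C->refl->F->L'->G->R'->H->plug->H
Char 8 ('B'): step: R->6, L=1; B->plug->A->R->E->L->C->refl->F->L'->G->R'->B->plug->A

Answer: GBGFGGHA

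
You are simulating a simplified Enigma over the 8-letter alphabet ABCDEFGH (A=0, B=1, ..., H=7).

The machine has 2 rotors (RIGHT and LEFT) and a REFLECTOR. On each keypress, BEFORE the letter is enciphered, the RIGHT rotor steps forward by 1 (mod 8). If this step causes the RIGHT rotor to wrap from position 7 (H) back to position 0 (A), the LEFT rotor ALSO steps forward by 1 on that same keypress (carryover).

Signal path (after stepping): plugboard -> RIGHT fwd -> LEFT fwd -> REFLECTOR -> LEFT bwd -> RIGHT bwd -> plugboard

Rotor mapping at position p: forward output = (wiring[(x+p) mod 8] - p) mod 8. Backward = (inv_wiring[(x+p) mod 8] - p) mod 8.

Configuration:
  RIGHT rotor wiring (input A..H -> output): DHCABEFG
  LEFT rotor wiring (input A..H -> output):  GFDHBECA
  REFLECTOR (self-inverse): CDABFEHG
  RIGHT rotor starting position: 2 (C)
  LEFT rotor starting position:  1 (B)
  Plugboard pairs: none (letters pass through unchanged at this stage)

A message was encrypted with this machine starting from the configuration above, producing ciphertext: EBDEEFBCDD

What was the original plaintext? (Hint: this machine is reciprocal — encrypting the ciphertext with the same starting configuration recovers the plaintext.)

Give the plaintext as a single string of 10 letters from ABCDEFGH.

Answer: CEECDAAAAA

Derivation:
Char 1 ('E'): step: R->3, L=1; E->plug->E->R->D->L->A->refl->C->L'->B->R'->C->plug->C
Char 2 ('B'): step: R->4, L=1; B->plug->B->R->A->L->E->refl->F->L'->H->R'->E->plug->E
Char 3 ('D'): step: R->5, L=1; D->plug->D->R->G->L->H->refl->G->L'->C->R'->E->plug->E
Char 4 ('E'): step: R->6, L=1; E->plug->E->R->E->L->D->refl->B->L'->F->R'->C->plug->C
Char 5 ('E'): step: R->7, L=1; E->plug->E->R->B->L->C->refl->A->L'->D->R'->D->plug->D
Char 6 ('F'): step: R->0, L->2 (L advanced); F->plug->F->R->E->L->A->refl->C->L'->D->R'->A->plug->A
Char 7 ('B'): step: R->1, L=2; B->plug->B->R->B->L->F->refl->E->L'->G->R'->A->plug->A
Char 8 ('C'): step: R->2, L=2; C->plug->C->R->H->L->D->refl->B->L'->A->R'->A->plug->A
Char 9 ('D'): step: R->3, L=2; D->plug->D->R->C->L->H->refl->G->L'->F->R'->A->plug->A
Char 10 ('D'): step: R->4, L=2; D->plug->D->R->C->L->H->refl->G->L'->F->R'->A->plug->A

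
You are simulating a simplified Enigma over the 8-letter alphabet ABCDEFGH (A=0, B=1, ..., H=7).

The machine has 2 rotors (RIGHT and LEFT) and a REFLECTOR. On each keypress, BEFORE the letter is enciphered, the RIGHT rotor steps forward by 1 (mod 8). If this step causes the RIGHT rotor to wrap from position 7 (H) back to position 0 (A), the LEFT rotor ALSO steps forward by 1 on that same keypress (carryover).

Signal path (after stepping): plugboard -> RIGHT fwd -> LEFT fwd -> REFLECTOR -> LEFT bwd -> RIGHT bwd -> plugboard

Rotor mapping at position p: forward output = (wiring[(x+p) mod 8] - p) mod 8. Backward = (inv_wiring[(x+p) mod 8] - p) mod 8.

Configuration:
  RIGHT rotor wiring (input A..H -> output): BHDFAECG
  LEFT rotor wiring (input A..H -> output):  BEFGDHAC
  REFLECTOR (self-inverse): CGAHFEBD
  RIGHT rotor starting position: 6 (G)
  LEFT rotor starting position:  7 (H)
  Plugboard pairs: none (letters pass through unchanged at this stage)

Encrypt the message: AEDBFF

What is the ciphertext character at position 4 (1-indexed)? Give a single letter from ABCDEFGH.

Char 1 ('A'): step: R->7, L=7; A->plug->A->R->H->L->B->refl->G->L'->D->R'->H->plug->H
Char 2 ('E'): step: R->0, L->0 (L advanced); E->plug->E->R->A->L->B->refl->G->L'->D->R'->C->plug->C
Char 3 ('D'): step: R->1, L=0; D->plug->D->R->H->L->C->refl->A->L'->G->R'->A->plug->A
Char 4 ('B'): step: R->2, L=0; B->plug->B->R->D->L->G->refl->B->L'->A->R'->E->plug->E

E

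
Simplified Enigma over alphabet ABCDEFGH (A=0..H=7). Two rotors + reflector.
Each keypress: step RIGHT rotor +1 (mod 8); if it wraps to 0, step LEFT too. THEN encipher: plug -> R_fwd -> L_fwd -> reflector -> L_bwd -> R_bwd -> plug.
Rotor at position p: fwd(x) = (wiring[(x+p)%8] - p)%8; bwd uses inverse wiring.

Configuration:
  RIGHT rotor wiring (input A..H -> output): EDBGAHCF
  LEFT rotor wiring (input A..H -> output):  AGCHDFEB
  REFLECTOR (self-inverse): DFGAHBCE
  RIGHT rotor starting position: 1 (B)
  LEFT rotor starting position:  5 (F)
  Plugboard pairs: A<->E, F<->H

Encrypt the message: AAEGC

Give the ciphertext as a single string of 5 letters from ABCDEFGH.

Answer: HHGEB

Derivation:
Char 1 ('A'): step: R->2, L=5; A->plug->E->R->A->L->A->refl->D->L'->D->R'->F->plug->H
Char 2 ('A'): step: R->3, L=5; A->plug->E->R->C->L->E->refl->H->L'->B->R'->F->plug->H
Char 3 ('E'): step: R->4, L=5; E->plug->A->R->E->L->B->refl->F->L'->F->R'->G->plug->G
Char 4 ('G'): step: R->5, L=5; G->plug->G->R->B->L->H->refl->E->L'->C->R'->A->plug->E
Char 5 ('C'): step: R->6, L=5; C->plug->C->R->G->L->C->refl->G->L'->H->R'->B->plug->B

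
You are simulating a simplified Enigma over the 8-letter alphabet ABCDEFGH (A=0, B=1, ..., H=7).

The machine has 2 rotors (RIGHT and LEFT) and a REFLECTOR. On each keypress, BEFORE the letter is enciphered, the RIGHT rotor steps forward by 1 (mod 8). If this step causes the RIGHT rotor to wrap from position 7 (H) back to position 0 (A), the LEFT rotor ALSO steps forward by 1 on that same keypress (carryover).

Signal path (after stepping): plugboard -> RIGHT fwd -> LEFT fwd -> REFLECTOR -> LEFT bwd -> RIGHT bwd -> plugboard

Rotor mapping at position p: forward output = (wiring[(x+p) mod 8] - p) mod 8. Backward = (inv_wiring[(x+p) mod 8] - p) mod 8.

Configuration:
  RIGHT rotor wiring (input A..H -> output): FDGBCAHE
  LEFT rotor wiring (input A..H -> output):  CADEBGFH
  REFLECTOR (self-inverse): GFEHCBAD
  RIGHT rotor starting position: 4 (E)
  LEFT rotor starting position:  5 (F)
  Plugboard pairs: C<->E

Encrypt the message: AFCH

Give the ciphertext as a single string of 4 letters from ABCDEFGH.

Char 1 ('A'): step: R->5, L=5; A->plug->A->R->D->L->F->refl->B->L'->A->R'->D->plug->D
Char 2 ('F'): step: R->6, L=5; F->plug->F->R->D->L->F->refl->B->L'->A->R'->E->plug->C
Char 3 ('C'): step: R->7, L=5; C->plug->E->R->C->L->C->refl->E->L'->H->R'->D->plug->D
Char 4 ('H'): step: R->0, L->6 (L advanced); H->plug->H->R->E->L->F->refl->B->L'->B->R'->D->plug->D

Answer: DCDD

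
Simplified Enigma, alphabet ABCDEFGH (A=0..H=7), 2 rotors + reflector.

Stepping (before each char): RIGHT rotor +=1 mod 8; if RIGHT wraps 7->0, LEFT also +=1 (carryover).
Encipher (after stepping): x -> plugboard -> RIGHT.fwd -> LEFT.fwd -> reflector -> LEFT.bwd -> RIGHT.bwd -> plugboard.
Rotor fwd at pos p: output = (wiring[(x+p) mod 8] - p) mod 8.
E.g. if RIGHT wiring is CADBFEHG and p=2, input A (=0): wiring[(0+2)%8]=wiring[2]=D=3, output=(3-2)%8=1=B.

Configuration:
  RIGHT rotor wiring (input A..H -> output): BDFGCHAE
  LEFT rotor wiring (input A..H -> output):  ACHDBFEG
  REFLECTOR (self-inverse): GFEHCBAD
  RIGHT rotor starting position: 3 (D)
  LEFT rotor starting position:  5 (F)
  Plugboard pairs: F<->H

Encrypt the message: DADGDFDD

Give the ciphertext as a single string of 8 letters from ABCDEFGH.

Char 1 ('D'): step: R->4, L=5; D->plug->D->R->A->L->A->refl->G->L'->G->R'->A->plug->A
Char 2 ('A'): step: R->5, L=5; A->plug->A->R->C->L->B->refl->F->L'->E->R'->D->plug->D
Char 3 ('D'): step: R->6, L=5; D->plug->D->R->F->L->C->refl->E->L'->H->R'->E->plug->E
Char 4 ('G'): step: R->7, L=5; G->plug->G->R->A->L->A->refl->G->L'->G->R'->D->plug->D
Char 5 ('D'): step: R->0, L->6 (L advanced); D->plug->D->R->G->L->D->refl->H->L'->H->R'->F->plug->H
Char 6 ('F'): step: R->1, L=6; F->plug->H->R->A->L->G->refl->A->L'->B->R'->D->plug->D
Char 7 ('D'): step: R->2, L=6; D->plug->D->R->F->L->F->refl->B->L'->E->R'->B->plug->B
Char 8 ('D'): step: R->3, L=6; D->plug->D->R->F->L->F->refl->B->L'->E->R'->C->plug->C

Answer: ADEDHDBC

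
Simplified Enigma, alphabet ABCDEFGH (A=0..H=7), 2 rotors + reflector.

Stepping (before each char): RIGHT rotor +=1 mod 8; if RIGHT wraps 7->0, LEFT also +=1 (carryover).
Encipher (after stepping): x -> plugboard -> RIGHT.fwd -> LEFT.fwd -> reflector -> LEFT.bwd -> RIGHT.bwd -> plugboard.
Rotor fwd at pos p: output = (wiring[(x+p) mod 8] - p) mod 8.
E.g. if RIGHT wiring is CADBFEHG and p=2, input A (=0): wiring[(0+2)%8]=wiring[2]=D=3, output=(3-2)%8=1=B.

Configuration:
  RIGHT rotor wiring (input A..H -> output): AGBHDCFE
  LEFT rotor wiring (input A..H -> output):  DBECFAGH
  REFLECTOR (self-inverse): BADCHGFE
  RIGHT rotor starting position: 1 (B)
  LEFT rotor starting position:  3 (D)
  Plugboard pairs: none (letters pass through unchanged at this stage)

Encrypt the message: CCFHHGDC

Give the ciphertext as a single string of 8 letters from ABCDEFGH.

Answer: EFBGDBGB

Derivation:
Char 1 ('C'): step: R->2, L=3; C->plug->C->R->B->L->C->refl->D->L'->D->R'->E->plug->E
Char 2 ('C'): step: R->3, L=3; C->plug->C->R->H->L->B->refl->A->L'->F->R'->F->plug->F
Char 3 ('F'): step: R->4, L=3; F->plug->F->R->C->L->F->refl->G->L'->G->R'->B->plug->B
Char 4 ('H'): step: R->5, L=3; H->plug->H->R->G->L->G->refl->F->L'->C->R'->G->plug->G
Char 5 ('H'): step: R->6, L=3; H->plug->H->R->E->L->E->refl->H->L'->A->R'->D->plug->D
Char 6 ('G'): step: R->7, L=3; G->plug->G->R->D->L->D->refl->C->L'->B->R'->B->plug->B
Char 7 ('D'): step: R->0, L->4 (L advanced); D->plug->D->R->H->L->G->refl->F->L'->F->R'->G->plug->G
Char 8 ('C'): step: R->1, L=4; C->plug->C->R->G->L->A->refl->B->L'->A->R'->B->plug->B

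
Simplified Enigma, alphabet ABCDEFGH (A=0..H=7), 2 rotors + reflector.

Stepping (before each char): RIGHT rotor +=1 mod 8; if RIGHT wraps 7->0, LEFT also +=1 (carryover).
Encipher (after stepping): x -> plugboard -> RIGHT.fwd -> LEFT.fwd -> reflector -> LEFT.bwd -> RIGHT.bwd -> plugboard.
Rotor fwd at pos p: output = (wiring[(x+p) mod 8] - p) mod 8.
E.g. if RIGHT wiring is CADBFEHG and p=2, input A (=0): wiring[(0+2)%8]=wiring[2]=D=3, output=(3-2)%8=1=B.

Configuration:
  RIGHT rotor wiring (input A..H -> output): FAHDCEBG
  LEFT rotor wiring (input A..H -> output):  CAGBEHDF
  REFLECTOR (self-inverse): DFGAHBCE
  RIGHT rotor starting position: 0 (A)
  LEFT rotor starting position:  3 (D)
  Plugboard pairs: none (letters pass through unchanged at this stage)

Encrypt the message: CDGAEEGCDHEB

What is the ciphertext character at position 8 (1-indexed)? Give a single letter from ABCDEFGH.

Char 1 ('C'): step: R->1, L=3; C->plug->C->R->C->L->E->refl->H->L'->F->R'->G->plug->G
Char 2 ('D'): step: R->2, L=3; D->plug->D->R->C->L->E->refl->H->L'->F->R'->A->plug->A
Char 3 ('G'): step: R->3, L=3; G->plug->G->R->F->L->H->refl->E->L'->C->R'->F->plug->F
Char 4 ('A'): step: R->4, L=3; A->plug->A->R->G->L->F->refl->B->L'->B->R'->E->plug->E
Char 5 ('E'): step: R->5, L=3; E->plug->E->R->D->L->A->refl->D->L'->H->R'->A->plug->A
Char 6 ('E'): step: R->6, L=3; E->plug->E->R->B->L->B->refl->F->L'->G->R'->H->plug->H
Char 7 ('G'): step: R->7, L=3; G->plug->G->R->F->L->H->refl->E->L'->C->R'->H->plug->H
Char 8 ('C'): step: R->0, L->4 (L advanced); C->plug->C->R->H->L->F->refl->B->L'->D->R'->D->plug->D

D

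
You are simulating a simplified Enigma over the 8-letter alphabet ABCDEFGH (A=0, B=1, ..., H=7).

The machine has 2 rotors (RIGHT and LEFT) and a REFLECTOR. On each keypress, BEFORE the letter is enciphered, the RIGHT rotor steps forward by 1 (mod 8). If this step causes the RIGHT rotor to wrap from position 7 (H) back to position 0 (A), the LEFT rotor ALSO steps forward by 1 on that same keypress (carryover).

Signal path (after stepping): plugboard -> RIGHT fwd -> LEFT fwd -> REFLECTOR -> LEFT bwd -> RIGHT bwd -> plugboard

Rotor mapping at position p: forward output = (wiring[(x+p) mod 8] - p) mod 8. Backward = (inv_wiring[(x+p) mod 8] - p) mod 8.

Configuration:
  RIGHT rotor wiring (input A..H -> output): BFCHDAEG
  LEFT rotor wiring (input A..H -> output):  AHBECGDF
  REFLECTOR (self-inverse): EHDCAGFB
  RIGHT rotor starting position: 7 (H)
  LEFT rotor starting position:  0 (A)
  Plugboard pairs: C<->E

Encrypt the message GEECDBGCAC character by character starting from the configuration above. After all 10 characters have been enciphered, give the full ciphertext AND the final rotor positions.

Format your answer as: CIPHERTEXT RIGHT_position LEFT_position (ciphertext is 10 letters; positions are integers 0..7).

Char 1 ('G'): step: R->0, L->1 (L advanced); G->plug->G->R->E->L->F->refl->G->L'->A->R'->F->plug->F
Char 2 ('E'): step: R->1, L=1; E->plug->C->R->G->L->E->refl->A->L'->B->R'->B->plug->B
Char 3 ('E'): step: R->2, L=1; E->plug->C->R->B->L->A->refl->E->L'->G->R'->D->plug->D
Char 4 ('C'): step: R->3, L=1; C->plug->E->R->D->L->B->refl->H->L'->H->R'->H->plug->H
Char 5 ('D'): step: R->4, L=1; D->plug->D->R->C->L->D->refl->C->L'->F->R'->E->plug->C
Char 6 ('B'): step: R->5, L=1; B->plug->B->R->H->L->H->refl->B->L'->D->R'->A->plug->A
Char 7 ('G'): step: R->6, L=1; G->plug->G->R->F->L->C->refl->D->L'->C->R'->H->plug->H
Char 8 ('C'): step: R->7, L=1; C->plug->E->R->A->L->G->refl->F->L'->E->R'->F->plug->F
Char 9 ('A'): step: R->0, L->2 (L advanced); A->plug->A->R->B->L->C->refl->D->L'->F->R'->B->plug->B
Char 10 ('C'): step: R->1, L=2; C->plug->E->R->H->L->F->refl->G->L'->G->R'->C->plug->E
Final: ciphertext=FBDHCAHFBE, RIGHT=1, LEFT=2

Answer: FBDHCAHFBE 1 2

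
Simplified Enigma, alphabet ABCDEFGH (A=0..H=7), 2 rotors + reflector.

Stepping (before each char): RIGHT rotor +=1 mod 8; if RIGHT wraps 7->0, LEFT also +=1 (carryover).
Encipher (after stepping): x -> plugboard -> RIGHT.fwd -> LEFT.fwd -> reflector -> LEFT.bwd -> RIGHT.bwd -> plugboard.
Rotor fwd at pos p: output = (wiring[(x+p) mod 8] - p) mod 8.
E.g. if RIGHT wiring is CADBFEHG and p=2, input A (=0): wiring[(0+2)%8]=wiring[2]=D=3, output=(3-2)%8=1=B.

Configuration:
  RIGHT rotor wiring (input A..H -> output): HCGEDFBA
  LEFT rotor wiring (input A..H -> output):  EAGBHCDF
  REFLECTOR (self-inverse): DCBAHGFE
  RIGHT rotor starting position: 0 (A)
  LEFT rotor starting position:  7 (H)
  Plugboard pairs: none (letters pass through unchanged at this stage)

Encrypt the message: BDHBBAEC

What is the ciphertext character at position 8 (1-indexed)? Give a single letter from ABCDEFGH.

Char 1 ('B'): step: R->1, L=7; B->plug->B->R->F->L->A->refl->D->L'->G->R'->H->plug->H
Char 2 ('D'): step: R->2, L=7; D->plug->D->R->D->L->H->refl->E->L'->H->R'->E->plug->E
Char 3 ('H'): step: R->3, L=7; H->plug->H->R->D->L->H->refl->E->L'->H->R'->G->plug->G
Char 4 ('B'): step: R->4, L=7; B->plug->B->R->B->L->F->refl->G->L'->A->R'->H->plug->H
Char 5 ('B'): step: R->5, L=7; B->plug->B->R->E->L->C->refl->B->L'->C->R'->D->plug->D
Char 6 ('A'): step: R->6, L=7; A->plug->A->R->D->L->H->refl->E->L'->H->R'->H->plug->H
Char 7 ('E'): step: R->7, L=7; E->plug->E->R->F->L->A->refl->D->L'->G->R'->G->plug->G
Char 8 ('C'): step: R->0, L->0 (L advanced); C->plug->C->R->G->L->D->refl->A->L'->B->R'->G->plug->G

G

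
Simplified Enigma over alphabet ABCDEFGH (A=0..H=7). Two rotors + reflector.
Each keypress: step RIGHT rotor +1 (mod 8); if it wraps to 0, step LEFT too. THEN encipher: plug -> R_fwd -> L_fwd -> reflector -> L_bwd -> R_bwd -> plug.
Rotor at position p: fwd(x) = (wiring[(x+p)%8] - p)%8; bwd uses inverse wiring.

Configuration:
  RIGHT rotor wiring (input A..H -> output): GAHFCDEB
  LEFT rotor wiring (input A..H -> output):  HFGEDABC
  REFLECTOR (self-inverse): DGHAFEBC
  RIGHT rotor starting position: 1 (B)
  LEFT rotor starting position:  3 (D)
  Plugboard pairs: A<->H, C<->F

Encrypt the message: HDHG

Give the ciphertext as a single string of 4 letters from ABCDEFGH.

Char 1 ('H'): step: R->2, L=3; H->plug->A->R->F->L->E->refl->F->L'->C->R'->E->plug->E
Char 2 ('D'): step: R->3, L=3; D->plug->D->R->B->L->A->refl->D->L'->H->R'->B->plug->B
Char 3 ('H'): step: R->4, L=3; H->plug->A->R->G->L->C->refl->H->L'->E->R'->F->plug->C
Char 4 ('G'): step: R->5, L=3; G->plug->G->R->A->L->B->refl->G->L'->D->R'->E->plug->E

Answer: EBCE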